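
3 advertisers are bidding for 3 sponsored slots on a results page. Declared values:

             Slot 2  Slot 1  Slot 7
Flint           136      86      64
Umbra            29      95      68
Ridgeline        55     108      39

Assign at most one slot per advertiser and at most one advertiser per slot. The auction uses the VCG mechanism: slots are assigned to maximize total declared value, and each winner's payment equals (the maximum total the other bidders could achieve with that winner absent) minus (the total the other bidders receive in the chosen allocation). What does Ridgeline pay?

Ridgeline pays $27.

Efficient allocation: Flint→Slot 2 ($136), Umbra→Slot 7 ($68), Ridgeline→Slot 1 ($108); total welfare W = $312.
Ridgeline receives Slot 1 at value $108, so the others get W − 108 = $204.
Without Ridgeline: best allocation of the remaining 2 bidders over all 3 slots is Flint→Slot 2 ($136), Umbra→Slot 1 ($95), total $231.
VCG payment = (others' best without Ridgeline) − (others' welfare with Ridgeline) = 231 − 204 = $27.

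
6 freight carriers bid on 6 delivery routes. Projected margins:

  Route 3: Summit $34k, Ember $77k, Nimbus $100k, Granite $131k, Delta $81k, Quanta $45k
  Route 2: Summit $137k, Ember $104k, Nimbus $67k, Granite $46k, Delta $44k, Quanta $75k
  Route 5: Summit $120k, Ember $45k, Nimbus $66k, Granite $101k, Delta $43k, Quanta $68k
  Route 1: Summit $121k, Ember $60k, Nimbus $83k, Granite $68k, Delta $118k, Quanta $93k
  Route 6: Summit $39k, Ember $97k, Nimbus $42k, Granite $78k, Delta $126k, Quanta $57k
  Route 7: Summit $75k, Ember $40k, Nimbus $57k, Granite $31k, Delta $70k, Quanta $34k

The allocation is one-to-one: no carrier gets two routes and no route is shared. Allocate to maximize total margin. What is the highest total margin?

Max total: $631k

Optimal: Summit→Route 5 ($120k), Ember→Route 2 ($104k), Nimbus→Route 7 ($57k), Granite→Route 3 ($131k), Delta→Route 6 ($126k), Quanta→Route 1 ($93k) — total 120+104+57+131+126+93 = $631k.
Column-greedy (each route in turn goes to its best remaining carrier) gives $608k, worse by 23.
Next-best assignment: Summit→Route 2, Ember→Route 6, Nimbus→Route 7, Granite→Route 3, Delta→Route 1, Quanta→Route 5 = $608k.
Checked against all permutations: $631k is optimal.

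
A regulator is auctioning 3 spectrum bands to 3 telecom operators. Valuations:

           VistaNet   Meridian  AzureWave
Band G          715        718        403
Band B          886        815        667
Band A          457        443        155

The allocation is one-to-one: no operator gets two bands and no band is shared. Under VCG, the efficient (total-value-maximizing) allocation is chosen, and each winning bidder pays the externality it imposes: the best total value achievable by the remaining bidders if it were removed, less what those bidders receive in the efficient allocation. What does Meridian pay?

Efficient allocation: VistaNet→Band A ($457M), Meridian→Band G ($718M), AzureWave→Band B ($667M); total welfare W = $1842M.
Meridian receives Band G at value $718M, so the others get W − 718 = $1124M.
Without Meridian: best allocation of the remaining 2 bidders over all 3 bands is VistaNet→Band G ($715M), AzureWave→Band B ($667M), total $1382M.
VCG payment = (others' best without Meridian) − (others' welfare with Meridian) = 1382 − 1124 = $258M.

Meridian pays $258M.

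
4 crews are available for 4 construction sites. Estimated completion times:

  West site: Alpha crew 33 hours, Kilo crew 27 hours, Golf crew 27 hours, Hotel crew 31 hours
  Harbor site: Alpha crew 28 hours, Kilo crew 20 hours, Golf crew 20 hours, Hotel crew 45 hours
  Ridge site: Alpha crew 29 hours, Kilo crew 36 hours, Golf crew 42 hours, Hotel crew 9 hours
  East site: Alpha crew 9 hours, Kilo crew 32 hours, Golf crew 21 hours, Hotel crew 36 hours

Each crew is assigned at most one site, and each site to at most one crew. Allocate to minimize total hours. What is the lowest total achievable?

This is the linear assignment problem.
Optimal: Alpha crew→East site (9 hours), Kilo crew→West site (27 hours), Golf crew→Harbor site (20 hours), Hotel crew→Ridge site (9 hours) — total 9+27+20+9 = 65 hours.

Min total: 65 hours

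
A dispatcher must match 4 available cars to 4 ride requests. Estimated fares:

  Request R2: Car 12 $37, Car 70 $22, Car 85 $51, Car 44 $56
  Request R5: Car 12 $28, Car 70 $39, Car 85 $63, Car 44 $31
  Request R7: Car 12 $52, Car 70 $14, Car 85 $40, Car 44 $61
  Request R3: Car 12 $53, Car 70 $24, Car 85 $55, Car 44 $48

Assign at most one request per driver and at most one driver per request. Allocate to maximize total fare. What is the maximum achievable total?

Treat this as an assignment problem: match each driver to one request.
Optimal: Car 12→Request R3 ($53), Car 70→Request R5 ($39), Car 85→Request R2 ($51), Car 44→Request R7 ($61) — total 53+39+51+61 = $204.
Column-greedy (each request in turn goes to its best remaining driver) gives $195, worse by 9.
Next-best assignment: Car 12→Request R7, Car 70→Request R5, Car 85→Request R3, Car 44→Request R2 = $202.

Max total: $204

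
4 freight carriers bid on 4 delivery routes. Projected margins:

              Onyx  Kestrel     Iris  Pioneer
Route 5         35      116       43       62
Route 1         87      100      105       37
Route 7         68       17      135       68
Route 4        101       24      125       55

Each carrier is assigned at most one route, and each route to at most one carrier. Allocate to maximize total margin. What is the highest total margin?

Maximum total: $398k

Optimal: Onyx→Route 4 ($101k), Kestrel→Route 1 ($100k), Iris→Route 7 ($135k), Pioneer→Route 5 ($62k) — total 101+100+135+62 = $398k.
Row-greedy (each carrier in turn takes its best remaining route) gives $389k, worse by 9.
Every other assignment is strictly worse.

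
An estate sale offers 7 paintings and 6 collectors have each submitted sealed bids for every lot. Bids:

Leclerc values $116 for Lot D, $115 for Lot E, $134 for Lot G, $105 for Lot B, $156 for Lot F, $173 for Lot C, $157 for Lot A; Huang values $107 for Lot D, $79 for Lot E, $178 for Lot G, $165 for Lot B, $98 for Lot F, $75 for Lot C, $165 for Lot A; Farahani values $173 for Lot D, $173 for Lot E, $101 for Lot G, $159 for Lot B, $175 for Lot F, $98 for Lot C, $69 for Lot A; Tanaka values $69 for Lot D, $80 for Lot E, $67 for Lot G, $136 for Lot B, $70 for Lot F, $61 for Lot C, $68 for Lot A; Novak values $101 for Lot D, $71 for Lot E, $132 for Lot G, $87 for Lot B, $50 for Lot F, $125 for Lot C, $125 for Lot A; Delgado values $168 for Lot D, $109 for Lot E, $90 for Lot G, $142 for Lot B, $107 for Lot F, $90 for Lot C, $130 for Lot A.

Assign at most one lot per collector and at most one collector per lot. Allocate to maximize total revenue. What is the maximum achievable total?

Max total: $955

Treat this as an assignment problem: match each collector to one lot.
Optimal: Leclerc→Lot C ($173), Huang→Lot G ($178), Farahani→Lot F ($175), Tanaka→Lot B ($136), Novak→Lot A ($125), Delgado→Lot D ($168) — total 173+178+175+136+125+168 = $955.
Column-greedy (each lot in turn goes to its best remaining collector) gives $803, worse by 152.
Next-best assignment: Leclerc→Lot C, Huang→Lot G, Farahani→Lot E, Tanaka→Lot B, Novak→Lot A, Delgado→Lot D = $953.
Swapping Tanaka↔Novak (Tanaka→Lot A $68, Novak→Lot B $87) loses 106.
Checked against all permutations: $955 is optimal.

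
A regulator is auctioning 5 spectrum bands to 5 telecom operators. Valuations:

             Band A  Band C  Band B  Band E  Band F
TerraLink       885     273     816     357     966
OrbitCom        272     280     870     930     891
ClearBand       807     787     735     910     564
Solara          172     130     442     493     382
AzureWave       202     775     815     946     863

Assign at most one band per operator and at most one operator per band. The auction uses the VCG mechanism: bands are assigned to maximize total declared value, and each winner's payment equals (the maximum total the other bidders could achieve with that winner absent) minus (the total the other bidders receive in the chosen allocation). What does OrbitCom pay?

Efficient allocation: TerraLink→Band A ($885M), OrbitCom→Band F ($891M), ClearBand→Band C ($787M), Solara→Band B ($442M), AzureWave→Band E ($946M); total welfare W = $3951M.
OrbitCom receives Band F at value $891M, so the others get W − 891 = $3060M.
Without OrbitCom: best allocation of the remaining 4 bidders over all 5 bands is TerraLink→Band F ($966M), ClearBand→Band A ($807M), Solara→Band B ($442M), AzureWave→Band E ($946M), total $3161M.
VCG payment = (others' best without OrbitCom) − (others' welfare with OrbitCom) = 3161 − 3060 = $101M.

OrbitCom pays $101M.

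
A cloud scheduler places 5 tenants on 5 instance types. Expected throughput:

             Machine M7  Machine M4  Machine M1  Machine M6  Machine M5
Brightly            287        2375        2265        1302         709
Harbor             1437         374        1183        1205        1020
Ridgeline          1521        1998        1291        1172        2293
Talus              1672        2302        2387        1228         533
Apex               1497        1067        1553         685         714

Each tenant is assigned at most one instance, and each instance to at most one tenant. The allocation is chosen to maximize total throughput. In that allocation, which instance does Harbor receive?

Harbor receives Machine M6.

Optimal: Brightly→Machine M4 (2375 ops/s), Harbor→Machine M6 (1205 ops/s), Ridgeline→Machine M5 (2293 ops/s), Talus→Machine M1 (2387 ops/s), Apex→Machine M7 (1497 ops/s) — total 2375+1205+2293+2387+1497 = 9757 ops/s.
Row-greedy (each tenant in turn takes its best remaining instance) gives 9177 ops/s, worse by 580.
Swapping Talus↔Apex (Talus→Machine M7 1672 ops/s, Apex→Machine M1 1553 ops/s) loses 659.
Harbor's own top instance is Machine M7 (1437 ops/s), but forcing Harbor→Machine M7 and reassigning the rest optimally gives only 9177 ops/s — worse by 580.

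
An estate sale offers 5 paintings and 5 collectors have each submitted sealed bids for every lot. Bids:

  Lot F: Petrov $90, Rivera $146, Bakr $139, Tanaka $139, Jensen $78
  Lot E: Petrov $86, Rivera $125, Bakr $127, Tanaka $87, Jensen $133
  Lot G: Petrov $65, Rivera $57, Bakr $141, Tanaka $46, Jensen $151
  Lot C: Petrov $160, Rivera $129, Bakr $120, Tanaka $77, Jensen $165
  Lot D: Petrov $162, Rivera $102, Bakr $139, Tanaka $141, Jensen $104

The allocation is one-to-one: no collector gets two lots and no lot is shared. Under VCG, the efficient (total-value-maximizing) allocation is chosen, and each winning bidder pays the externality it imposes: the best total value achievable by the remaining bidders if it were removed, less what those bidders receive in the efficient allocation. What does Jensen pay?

Efficient allocation: Petrov→Lot D ($162), Rivera→Lot E ($125), Bakr→Lot G ($141), Tanaka→Lot F ($139), Jensen→Lot C ($165); total welfare W = $732.
Jensen receives Lot C at value $165, so the others get W − 165 = $567.
Without Jensen: best allocation of the remaining 4 bidders over all 5 lots is Petrov→Lot C ($160), Rivera→Lot F ($146), Bakr→Lot G ($141), Tanaka→Lot D ($141), total $588.
VCG payment = (others' best without Jensen) − (others' welfare with Jensen) = 588 − 567 = $21.

Jensen pays $21.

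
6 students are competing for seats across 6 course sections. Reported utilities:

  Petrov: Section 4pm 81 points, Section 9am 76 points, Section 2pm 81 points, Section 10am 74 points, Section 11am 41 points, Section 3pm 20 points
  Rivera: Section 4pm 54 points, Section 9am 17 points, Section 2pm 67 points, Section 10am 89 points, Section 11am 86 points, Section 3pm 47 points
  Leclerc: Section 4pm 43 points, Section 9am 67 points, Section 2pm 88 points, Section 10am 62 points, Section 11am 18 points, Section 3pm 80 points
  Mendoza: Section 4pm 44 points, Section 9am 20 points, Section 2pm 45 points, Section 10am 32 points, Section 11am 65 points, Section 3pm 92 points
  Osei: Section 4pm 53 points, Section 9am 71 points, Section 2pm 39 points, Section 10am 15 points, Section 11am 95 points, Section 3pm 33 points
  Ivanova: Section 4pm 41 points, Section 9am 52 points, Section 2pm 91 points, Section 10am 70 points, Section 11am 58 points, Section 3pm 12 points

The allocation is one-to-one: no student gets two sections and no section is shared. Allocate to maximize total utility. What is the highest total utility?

Max total: 515 points

This is a one-to-one assignment (maximum-weight bipartite matching).
Optimal: Petrov→Section 4pm (81 points), Rivera→Section 10am (89 points), Leclerc→Section 9am (67 points), Mendoza→Section 3pm (92 points), Osei→Section 11am (95 points), Ivanova→Section 2pm (91 points) — total 81+89+67+92+95+91 = 515 points.
Column-greedy (each section in turn goes to its best remaining student) gives 477 points, worse by 38.
Swapping Petrov↔Osei (Petrov→Section 11am 41 points, Osei→Section 4pm 53 points) loses 82.
Every other assignment is strictly worse.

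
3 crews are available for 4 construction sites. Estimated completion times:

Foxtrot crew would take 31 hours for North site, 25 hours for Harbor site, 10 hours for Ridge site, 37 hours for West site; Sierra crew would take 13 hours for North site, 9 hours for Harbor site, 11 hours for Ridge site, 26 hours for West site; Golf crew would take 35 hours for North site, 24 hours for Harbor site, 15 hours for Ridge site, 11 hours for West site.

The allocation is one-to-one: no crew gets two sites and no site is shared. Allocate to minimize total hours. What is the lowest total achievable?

This is the linear assignment problem.
Optimal: Foxtrot crew→Ridge site (10 hours), Sierra crew→Harbor site (9 hours), Golf crew→West site (11 hours) — total 10+9+11 = 30 hours.
Column-greedy (each site in turn goes to its cheapest remaining crew) gives 47 hours, worse by 17.
Swapping Sierra crew↔Foxtrot crew (Sierra crew→Ridge site 11 hours, Foxtrot crew→Harbor site 25 hours) adds 17.
Checked against all permutations: 30 hours is optimal.

Min total: 30 hours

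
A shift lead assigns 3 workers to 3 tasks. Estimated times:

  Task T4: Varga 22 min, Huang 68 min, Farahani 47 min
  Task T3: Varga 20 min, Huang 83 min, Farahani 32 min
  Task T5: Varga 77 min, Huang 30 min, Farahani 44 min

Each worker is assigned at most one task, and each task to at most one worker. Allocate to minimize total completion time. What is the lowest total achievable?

This is the linear assignment problem.
Optimal: Varga→Task T4 (22 min), Huang→Task T5 (30 min), Farahani→Task T3 (32 min) — total 22+30+32 = 84 min.
Row-greedy (each worker in turn takes its cheapest remaining task) gives 97 min, worse by 13.
No other one-to-one assignment undercuts 84 min.

Minimum total: 84 min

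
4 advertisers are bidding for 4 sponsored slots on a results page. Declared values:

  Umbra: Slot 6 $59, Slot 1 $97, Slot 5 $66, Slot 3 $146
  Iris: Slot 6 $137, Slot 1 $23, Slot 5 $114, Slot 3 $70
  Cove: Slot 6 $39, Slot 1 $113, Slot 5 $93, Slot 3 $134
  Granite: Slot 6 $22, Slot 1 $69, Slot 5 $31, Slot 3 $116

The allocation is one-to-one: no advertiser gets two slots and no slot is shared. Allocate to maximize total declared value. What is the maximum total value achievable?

Max total: $445

Optimal: Umbra→Slot 3 ($146), Iris→Slot 6 ($137), Cove→Slot 5 ($93), Granite→Slot 1 ($69) — total 146+137+93+69 = $445.
Row-greedy (each advertiser in turn takes its best remaining slot) gives $427, worse by 18.
Swapping Iris↔Cove (Iris→Slot 5 $114, Cove→Slot 6 $39) loses 77.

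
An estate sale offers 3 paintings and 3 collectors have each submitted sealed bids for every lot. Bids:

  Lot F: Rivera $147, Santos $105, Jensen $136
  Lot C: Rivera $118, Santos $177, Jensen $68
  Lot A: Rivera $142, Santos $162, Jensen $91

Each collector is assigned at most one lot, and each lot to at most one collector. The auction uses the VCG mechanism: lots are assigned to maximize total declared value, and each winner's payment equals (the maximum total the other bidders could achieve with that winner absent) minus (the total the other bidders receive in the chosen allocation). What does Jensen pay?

Efficient allocation: Rivera→Lot A ($142), Santos→Lot C ($177), Jensen→Lot F ($136); total welfare W = $455.
Jensen receives Lot F at value $136, so the others get W − 136 = $319.
Without Jensen: best allocation of the remaining 2 bidders over all 3 lots is Rivera→Lot F ($147), Santos→Lot C ($177), total $324.
VCG payment = (others' best without Jensen) − (others' welfare with Jensen) = 324 − 319 = $5.

Jensen pays $5.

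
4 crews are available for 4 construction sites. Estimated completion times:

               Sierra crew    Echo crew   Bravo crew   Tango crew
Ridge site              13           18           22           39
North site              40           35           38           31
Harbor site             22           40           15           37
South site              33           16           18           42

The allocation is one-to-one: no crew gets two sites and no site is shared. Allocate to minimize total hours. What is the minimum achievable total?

Optimal: Sierra crew→Ridge site (13 hours), Echo crew→South site (16 hours), Bravo crew→Harbor site (15 hours), Tango crew→North site (31 hours) — total 13+16+15+31 = 75 hours.

Min total: 75 hours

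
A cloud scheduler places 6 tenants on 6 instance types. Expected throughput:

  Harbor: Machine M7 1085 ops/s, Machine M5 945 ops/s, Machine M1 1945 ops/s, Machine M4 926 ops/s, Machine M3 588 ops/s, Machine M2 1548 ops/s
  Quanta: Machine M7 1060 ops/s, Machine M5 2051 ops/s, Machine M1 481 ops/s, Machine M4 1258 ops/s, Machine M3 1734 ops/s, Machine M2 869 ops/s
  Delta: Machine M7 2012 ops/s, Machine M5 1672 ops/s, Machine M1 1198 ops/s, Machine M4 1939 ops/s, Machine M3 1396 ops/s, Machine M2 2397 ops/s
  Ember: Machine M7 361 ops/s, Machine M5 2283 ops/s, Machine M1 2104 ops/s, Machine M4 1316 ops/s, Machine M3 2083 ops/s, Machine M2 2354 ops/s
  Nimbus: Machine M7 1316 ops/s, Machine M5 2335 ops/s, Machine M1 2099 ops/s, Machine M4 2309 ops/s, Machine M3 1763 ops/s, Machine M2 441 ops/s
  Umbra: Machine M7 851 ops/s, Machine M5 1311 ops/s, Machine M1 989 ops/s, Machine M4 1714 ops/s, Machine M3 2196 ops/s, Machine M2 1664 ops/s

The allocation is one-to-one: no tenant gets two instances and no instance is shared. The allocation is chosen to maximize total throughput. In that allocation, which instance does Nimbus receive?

Nimbus receives Machine M4.

Optimal: Harbor→Machine M1 (1945 ops/s), Quanta→Machine M5 (2051 ops/s), Delta→Machine M7 (2012 ops/s), Ember→Machine M2 (2354 ops/s), Nimbus→Machine M4 (2309 ops/s), Umbra→Machine M3 (2196 ops/s) — total 1945+2051+2012+2354+2309+2196 = 12867 ops/s.
Column-greedy (each instance in turn goes to its best remaining tenant) gives 11447 ops/s, worse by 1420.
Swapping Quanta↔Delta (Quanta→Machine M7 1060 ops/s, Delta→Machine M5 1672 ops/s) loses 1331.
Nimbus's own top instance is Machine M5 (2335 ops/s), but forcing Nimbus→Machine M5 and reassigning the rest optimally gives only 12100 ops/s — worse by 767.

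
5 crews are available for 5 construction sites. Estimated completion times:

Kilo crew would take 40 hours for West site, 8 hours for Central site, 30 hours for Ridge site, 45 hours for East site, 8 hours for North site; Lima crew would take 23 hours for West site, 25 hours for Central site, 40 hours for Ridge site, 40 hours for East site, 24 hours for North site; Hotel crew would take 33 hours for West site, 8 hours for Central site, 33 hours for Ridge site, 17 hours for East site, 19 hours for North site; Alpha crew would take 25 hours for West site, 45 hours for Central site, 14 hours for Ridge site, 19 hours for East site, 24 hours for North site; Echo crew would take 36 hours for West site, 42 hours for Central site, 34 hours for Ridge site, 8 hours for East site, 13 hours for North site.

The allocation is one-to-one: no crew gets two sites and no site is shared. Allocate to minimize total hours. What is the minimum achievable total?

Optimal: Kilo crew→North site (8 hours), Lima crew→West site (23 hours), Hotel crew→Central site (8 hours), Alpha crew→Ridge site (14 hours), Echo crew→East site (8 hours) — total 8+23+8+14+8 = 61 hours.
Row-greedy (each crew in turn takes its cheapest remaining site) gives 75 hours, worse by 14.
Swapping Lima crew↔Kilo crew (Lima crew→North site 24 hours, Kilo crew→West site 40 hours) adds 33.

Min total: 61 hours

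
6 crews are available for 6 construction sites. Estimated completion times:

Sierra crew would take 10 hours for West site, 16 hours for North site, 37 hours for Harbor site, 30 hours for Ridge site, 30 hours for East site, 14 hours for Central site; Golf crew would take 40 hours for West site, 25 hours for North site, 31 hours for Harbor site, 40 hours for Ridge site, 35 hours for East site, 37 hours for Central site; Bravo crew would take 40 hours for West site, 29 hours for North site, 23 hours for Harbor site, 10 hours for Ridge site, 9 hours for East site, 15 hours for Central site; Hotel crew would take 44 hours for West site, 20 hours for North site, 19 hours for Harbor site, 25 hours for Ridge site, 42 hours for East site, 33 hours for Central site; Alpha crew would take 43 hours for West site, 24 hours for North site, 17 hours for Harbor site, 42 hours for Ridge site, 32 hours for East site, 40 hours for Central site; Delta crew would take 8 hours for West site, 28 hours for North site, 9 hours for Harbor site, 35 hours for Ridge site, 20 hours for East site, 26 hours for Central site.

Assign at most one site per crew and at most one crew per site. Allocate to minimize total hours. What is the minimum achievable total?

Treat this as an assignment problem: match each crew to one site.
Optimal: Sierra crew→Central site (14 hours), Golf crew→North site (25 hours), Bravo crew→East site (9 hours), Hotel crew→Ridge site (25 hours), Alpha crew→Harbor site (17 hours), Delta crew→West site (8 hours) — total 14+25+9+25+17+8 = 98 hours.
Row-greedy (each crew in turn takes its cheapest remaining site) gives 138 hours, worse by 40.
Next-best assignment: Sierra crew→Central site, Golf crew→East site, Bravo crew→Ridge site, Hotel crew→North site, Alpha crew→Harbor site, Delta crew→West site = 104 hours.
Swapping Golf crew↔Bravo crew (Golf crew→East site 35 hours, Bravo crew→North site 29 hours) adds 30.

Min total: 98 hours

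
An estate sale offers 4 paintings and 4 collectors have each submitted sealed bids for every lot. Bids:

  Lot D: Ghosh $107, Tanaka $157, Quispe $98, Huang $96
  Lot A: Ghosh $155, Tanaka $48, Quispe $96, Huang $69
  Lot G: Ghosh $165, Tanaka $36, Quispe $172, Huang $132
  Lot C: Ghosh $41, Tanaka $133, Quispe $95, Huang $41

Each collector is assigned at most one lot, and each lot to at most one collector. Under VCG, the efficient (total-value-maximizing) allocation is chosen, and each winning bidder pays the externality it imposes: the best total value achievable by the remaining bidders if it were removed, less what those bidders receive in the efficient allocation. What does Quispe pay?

Efficient allocation: Ghosh→Lot A ($155), Tanaka→Lot C ($133), Quispe→Lot G ($172), Huang→Lot D ($96); total welfare W = $556.
Quispe receives Lot G at value $172, so the others get W − 172 = $384.
Without Quispe: best allocation of the remaining 3 bidders over all 4 lots is Ghosh→Lot A ($155), Tanaka→Lot D ($157), Huang→Lot G ($132), total $444.
VCG payment = (others' best without Quispe) − (others' welfare with Quispe) = 444 − 384 = $60.

Quispe pays $60.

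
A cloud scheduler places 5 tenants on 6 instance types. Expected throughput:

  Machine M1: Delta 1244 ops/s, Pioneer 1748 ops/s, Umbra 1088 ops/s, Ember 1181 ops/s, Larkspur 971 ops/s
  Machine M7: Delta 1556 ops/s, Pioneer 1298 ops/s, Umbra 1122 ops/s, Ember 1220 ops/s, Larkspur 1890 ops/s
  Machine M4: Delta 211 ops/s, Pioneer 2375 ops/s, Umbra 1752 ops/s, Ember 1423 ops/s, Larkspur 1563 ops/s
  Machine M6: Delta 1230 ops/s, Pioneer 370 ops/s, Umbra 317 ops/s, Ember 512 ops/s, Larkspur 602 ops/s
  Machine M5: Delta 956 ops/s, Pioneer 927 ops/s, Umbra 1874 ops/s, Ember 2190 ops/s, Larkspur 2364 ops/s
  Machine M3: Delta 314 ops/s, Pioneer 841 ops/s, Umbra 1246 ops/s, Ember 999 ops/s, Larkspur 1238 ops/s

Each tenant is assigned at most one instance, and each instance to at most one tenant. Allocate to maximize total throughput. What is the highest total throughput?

Treat this as an assignment problem: match each tenant to one instance.
Optimal: Delta→Machine M1 (1244 ops/s), Pioneer→Machine M4 (2375 ops/s), Umbra→Machine M3 (1246 ops/s), Ember→Machine M5 (2190 ops/s), Larkspur→Machine M7 (1890 ops/s) — total 1244+2375+1246+2190+1890 = 8945 ops/s.
Column-greedy (each instance in turn goes to its best remaining tenant) gives 8810 ops/s, worse by 135.

Maximum total: 8945 ops/s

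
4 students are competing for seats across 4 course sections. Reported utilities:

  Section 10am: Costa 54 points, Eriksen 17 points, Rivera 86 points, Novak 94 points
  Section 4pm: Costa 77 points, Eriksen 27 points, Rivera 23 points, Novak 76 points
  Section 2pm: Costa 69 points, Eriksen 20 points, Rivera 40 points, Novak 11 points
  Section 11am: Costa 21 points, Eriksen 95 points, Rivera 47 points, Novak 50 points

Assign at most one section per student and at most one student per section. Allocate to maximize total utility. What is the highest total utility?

Optimal: Costa→Section 2pm (69 points), Eriksen→Section 11am (95 points), Rivera→Section 10am (86 points), Novak→Section 4pm (76 points) — total 69+95+86+76 = 326 points.
Swapping Eriksen↔Novak (Eriksen→Section 4pm 27 points, Novak→Section 11am 50 points) loses 94.
Every other assignment is strictly worse.

Maximum total: 326 points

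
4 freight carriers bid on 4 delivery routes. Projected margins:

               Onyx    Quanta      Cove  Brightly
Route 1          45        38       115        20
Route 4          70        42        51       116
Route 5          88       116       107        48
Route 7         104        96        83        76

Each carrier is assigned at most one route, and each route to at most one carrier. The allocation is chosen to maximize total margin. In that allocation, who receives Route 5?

Quanta receives Route 5.

Treat this as an assignment problem: match each carrier to one route.
Optimal: Onyx→Route 7 ($104k), Quanta→Route 5 ($116k), Cove→Route 1 ($115k), Brightly→Route 4 ($116k) — total 104+116+115+116 = $451k.
Next-best assignment: Onyx→Route 5, Quanta→Route 7, Cove→Route 1, Brightly→Route 4 = $415k.
Checked against all permutations: $451k is optimal.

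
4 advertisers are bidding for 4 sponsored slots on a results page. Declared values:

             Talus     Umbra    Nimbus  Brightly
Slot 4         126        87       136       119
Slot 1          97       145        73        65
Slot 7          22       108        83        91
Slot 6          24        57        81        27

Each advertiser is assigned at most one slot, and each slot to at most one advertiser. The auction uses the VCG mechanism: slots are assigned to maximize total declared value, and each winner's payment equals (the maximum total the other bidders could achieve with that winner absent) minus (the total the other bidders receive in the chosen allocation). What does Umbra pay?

Umbra pays $26.

Efficient allocation: Talus→Slot 4 ($126), Umbra→Slot 1 ($145), Nimbus→Slot 6 ($81), Brightly→Slot 7 ($91); total welfare W = $443.
Umbra receives Slot 1 at value $145, so the others get W − 145 = $298.
Without Umbra: best allocation of the remaining 3 bidders over all 4 slots is Talus→Slot 1 ($97), Nimbus→Slot 4 ($136), Brightly→Slot 7 ($91), total $324.
VCG payment = (others' best without Umbra) − (others' welfare with Umbra) = 324 − 298 = $26.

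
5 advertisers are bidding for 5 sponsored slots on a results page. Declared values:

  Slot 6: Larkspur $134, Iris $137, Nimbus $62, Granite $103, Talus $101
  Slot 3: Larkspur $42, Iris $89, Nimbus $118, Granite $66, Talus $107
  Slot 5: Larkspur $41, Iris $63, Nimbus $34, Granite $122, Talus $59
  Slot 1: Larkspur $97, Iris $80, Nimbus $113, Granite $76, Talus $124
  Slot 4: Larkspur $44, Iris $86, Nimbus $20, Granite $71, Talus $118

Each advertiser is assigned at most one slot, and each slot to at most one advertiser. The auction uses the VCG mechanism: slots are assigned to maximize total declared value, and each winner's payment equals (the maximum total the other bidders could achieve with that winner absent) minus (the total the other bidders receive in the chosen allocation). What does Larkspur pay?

Larkspur pays $6.

Efficient allocation: Larkspur→Slot 1 ($97), Iris→Slot 6 ($137), Nimbus→Slot 3 ($118), Granite→Slot 5 ($122), Talus→Slot 4 ($118); total welfare W = $592.
Larkspur receives Slot 1 at value $97, so the others get W − 97 = $495.
Without Larkspur: best allocation of the remaining 4 bidders over all 5 slots is Iris→Slot 6 ($137), Nimbus→Slot 3 ($118), Granite→Slot 5 ($122), Talus→Slot 1 ($124), total $501.
VCG payment = (others' best without Larkspur) − (others' welfare with Larkspur) = 501 − 495 = $6.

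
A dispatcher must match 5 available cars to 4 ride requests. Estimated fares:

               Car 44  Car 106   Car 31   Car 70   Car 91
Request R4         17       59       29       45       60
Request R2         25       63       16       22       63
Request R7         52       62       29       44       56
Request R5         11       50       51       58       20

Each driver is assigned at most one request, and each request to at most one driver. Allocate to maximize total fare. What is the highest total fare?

This is the linear assignment problem.
Optimal: Car 91→Request R4 ($60), Car 106→Request R2 ($63), Car 44→Request R7 ($52), Car 70→Request R5 ($58) — total 60+63+52+58 = $233.
Row-greedy (each driver in turn takes its best remaining request) gives $211, worse by 22.

Max total: $233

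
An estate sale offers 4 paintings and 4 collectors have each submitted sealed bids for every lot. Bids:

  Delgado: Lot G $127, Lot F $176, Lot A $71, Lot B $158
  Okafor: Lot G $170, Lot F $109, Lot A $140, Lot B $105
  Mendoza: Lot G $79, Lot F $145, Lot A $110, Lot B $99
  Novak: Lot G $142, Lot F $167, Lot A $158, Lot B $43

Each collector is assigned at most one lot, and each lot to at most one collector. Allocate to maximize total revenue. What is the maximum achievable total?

Maximum total: $631

Optimal: Delgado→Lot B ($158), Okafor→Lot G ($170), Mendoza→Lot F ($145), Novak→Lot A ($158) — total 158+170+145+158 = $631.
Column-greedy (each lot in turn goes to its best remaining collector) gives $603, worse by 28.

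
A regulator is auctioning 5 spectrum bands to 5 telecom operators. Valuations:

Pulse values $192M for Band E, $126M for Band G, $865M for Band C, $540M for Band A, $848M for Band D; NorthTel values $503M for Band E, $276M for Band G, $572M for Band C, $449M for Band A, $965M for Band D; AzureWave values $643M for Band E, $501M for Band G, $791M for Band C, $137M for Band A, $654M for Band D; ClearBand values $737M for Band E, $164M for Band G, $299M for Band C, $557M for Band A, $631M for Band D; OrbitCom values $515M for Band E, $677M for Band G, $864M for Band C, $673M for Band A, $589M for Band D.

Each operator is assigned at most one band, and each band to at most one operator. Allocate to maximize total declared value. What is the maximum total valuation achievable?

Maximum total: $3741M

This is a one-to-one assignment (maximum-weight bipartite matching).
Optimal: Pulse→Band C ($865M), NorthTel→Band D ($965M), AzureWave→Band G ($501M), ClearBand→Band E ($737M), OrbitCom→Band A ($673M) — total 865+965+501+737+673 = $3741M.
Max-entry greedy (repeatedly take the single best remaining cell) gives $3381M, worse by 360.
Swapping ClearBand↔Pulse (ClearBand→Band C $299M, Pulse→Band E $192M) loses 1111.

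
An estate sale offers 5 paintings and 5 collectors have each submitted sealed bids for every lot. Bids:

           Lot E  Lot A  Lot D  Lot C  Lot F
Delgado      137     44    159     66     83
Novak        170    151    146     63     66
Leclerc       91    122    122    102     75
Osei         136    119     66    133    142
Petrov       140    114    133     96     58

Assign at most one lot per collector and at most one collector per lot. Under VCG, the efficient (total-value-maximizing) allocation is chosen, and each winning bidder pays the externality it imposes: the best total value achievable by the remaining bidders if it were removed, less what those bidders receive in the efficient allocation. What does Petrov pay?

Petrov pays $39.

Efficient allocation: Delgado→Lot D ($159), Novak→Lot A ($151), Leclerc→Lot C ($102), Osei→Lot F ($142), Petrov→Lot E ($140); total welfare W = $694.
Petrov receives Lot E at value $140, so the others get W − 140 = $554.
Without Petrov: best allocation of the remaining 4 bidders over all 5 lots is Delgado→Lot D ($159), Novak→Lot E ($170), Leclerc→Lot A ($122), Osei→Lot F ($142), total $593.
VCG payment = (others' best without Petrov) − (others' welfare with Petrov) = 593 − 554 = $39.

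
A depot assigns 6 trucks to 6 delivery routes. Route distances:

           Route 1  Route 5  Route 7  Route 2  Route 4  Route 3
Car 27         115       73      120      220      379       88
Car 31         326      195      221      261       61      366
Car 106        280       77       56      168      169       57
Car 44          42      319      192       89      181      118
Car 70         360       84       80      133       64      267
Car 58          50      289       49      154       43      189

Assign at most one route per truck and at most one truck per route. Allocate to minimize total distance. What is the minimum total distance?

Optimal: Car 27→Route 5 (73 km), Car 31→Route 4 (61 km), Car 106→Route 3 (57 km), Car 44→Route 2 (89 km), Car 70→Route 7 (80 km), Car 58→Route 1 (50 km) — total 73+61+57+89+80+50 = 410 km.
Row-greedy (each truck in turn takes its cheapest remaining route) gives 554 km, worse by 144.
Next-best assignment: Car 27→Route 5, Car 31→Route 4, Car 106→Route 3, Car 44→Route 1, Car 70→Route 2, Car 58→Route 7 = 415 km.
Swapping Car 31↔Car 44 (Car 31→Route 2 261 km, Car 44→Route 4 181 km) adds 292.
Every other assignment is strictly worse.

Minimum total: 410 km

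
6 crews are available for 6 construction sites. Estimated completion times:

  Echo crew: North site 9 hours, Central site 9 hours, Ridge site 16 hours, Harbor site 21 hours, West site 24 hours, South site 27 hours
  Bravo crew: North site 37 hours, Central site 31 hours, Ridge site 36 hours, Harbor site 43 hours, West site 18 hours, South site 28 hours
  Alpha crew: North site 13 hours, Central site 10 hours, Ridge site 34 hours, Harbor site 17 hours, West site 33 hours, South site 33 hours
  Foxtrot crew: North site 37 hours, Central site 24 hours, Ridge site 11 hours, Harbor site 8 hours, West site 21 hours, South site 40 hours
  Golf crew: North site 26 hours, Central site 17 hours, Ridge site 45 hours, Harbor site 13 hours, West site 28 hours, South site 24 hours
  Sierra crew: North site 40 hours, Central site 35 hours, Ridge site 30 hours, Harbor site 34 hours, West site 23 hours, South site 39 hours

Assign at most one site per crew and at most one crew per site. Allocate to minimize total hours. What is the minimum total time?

Min total: 94 hours

Optimal: Echo crew→North site (9 hours), Bravo crew→South site (28 hours), Alpha crew→Central site (10 hours), Foxtrot crew→Ridge site (11 hours), Golf crew→Harbor site (13 hours), Sierra crew→West site (23 hours) — total 9+28+10+11+13+23 = 94 hours.
Column-greedy (each site in turn goes to its cheapest remaining crew) gives 100 hours, worse by 6.
Swapping Sierra crew↔Bravo crew (Sierra crew→South site 39 hours, Bravo crew→West site 18 hours) adds 6.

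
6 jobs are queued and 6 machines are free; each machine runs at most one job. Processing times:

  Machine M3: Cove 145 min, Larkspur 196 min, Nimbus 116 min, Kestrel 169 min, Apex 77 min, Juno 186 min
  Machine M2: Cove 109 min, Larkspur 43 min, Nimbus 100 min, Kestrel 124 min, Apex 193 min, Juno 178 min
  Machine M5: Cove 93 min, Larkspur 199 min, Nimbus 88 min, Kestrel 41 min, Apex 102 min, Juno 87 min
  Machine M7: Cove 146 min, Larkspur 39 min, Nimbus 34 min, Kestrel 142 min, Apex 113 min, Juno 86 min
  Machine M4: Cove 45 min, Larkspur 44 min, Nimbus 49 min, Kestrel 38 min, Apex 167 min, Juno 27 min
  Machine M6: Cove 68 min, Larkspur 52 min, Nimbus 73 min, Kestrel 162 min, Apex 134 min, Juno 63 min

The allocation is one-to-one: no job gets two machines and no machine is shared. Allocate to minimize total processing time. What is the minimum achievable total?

Optimal: Cove→Machine M6 (68 min), Larkspur→Machine M2 (43 min), Nimbus→Machine M7 (34 min), Kestrel→Machine M5 (41 min), Apex→Machine M3 (77 min), Juno→Machine M4 (27 min) — total 68+43+34+41+77+27 = 290 min.
Row-greedy (each job in turn takes its cheapest remaining machine) gives 453 min, worse by 163.
Every other assignment is strictly worse.

Min total: 290 min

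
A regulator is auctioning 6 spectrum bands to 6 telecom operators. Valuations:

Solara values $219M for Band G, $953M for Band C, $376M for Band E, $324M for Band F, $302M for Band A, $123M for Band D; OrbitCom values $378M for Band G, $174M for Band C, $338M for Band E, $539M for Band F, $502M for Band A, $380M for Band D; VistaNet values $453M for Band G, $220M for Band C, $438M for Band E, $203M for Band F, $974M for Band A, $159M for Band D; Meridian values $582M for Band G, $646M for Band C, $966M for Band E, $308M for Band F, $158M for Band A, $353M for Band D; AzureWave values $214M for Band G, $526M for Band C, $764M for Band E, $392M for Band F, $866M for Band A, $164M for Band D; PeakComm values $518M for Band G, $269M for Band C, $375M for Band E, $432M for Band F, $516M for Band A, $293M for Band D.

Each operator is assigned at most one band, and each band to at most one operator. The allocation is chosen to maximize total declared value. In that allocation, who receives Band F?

Optimal: Solara→Band C ($953M), OrbitCom→Band D ($380M), VistaNet→Band A ($974M), Meridian→Band E ($966M), AzureWave→Band F ($392M), PeakComm→Band G ($518M) — total 953+380+974+966+392+518 = $4183M.
Max-entry greedy (repeatedly take the single best remaining cell) gives $4114M, worse by 69.
Next-best assignment: Solara→Band C, OrbitCom→Band F, VistaNet→Band A, Meridian→Band E, AzureWave→Band D, PeakComm→Band G = $4114M.
AzureWave's own top band is Band A ($866M), but forcing AzureWave→Band A and reassigning the rest optimally gives only $4070M — worse by 113.

AzureWave receives Band F.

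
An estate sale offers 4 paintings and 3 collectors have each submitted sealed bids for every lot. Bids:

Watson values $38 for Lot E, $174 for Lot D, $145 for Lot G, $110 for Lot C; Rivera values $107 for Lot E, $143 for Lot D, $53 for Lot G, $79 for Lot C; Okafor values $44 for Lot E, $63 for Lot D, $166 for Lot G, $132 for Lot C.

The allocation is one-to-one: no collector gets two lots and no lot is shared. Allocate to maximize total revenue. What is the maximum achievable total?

Max total: $447

This is a one-to-one assignment (maximum-weight bipartite matching).
Optimal: Watson→Lot D ($174), Rivera→Lot E ($107), Okafor→Lot G ($166) — total 174+107+166 = $447.
Next-best assignment: Watson→Lot G, Rivera→Lot D, Okafor→Lot C = $420.
Every other assignment is strictly worse.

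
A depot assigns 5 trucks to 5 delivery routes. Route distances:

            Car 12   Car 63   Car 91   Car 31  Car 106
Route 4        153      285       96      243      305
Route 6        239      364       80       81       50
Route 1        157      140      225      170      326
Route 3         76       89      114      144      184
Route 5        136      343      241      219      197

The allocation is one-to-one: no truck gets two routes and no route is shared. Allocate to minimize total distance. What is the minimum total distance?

Min total: 541 km

This is a one-to-one assignment (minimum-cost bipartite matching).
Optimal: Car 12→Route 5 (136 km), Car 63→Route 3 (89 km), Car 91→Route 4 (96 km), Car 31→Route 1 (170 km), Car 106→Route 6 (50 km) — total 136+89+96+170+50 = 541 km.
Column-greedy (each route in turn goes to its cheapest remaining truck) gives 581 km, worse by 40.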